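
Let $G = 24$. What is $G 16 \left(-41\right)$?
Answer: $-15744$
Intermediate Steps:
$G 16 \left(-41\right) = 24 \cdot 16 \left(-41\right) = 384 \left(-41\right) = -15744$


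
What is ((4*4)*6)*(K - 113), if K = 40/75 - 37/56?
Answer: -380108/35 ≈ -10860.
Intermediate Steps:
K = -107/840 (K = 40*(1/75) - 37*1/56 = 8/15 - 37/56 = -107/840 ≈ -0.12738)
((4*4)*6)*(K - 113) = ((4*4)*6)*(-107/840 - 113) = (16*6)*(-95027/840) = 96*(-95027/840) = -380108/35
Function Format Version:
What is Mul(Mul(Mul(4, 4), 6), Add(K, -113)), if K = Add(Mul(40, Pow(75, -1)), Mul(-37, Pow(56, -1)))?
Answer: Rational(-380108, 35) ≈ -10860.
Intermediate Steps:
K = Rational(-107, 840) (K = Add(Mul(40, Rational(1, 75)), Mul(-37, Rational(1, 56))) = Add(Rational(8, 15), Rational(-37, 56)) = Rational(-107, 840) ≈ -0.12738)
Mul(Mul(Mul(4, 4), 6), Add(K, -113)) = Mul(Mul(Mul(4, 4), 6), Add(Rational(-107, 840), -113)) = Mul(Mul(16, 6), Rational(-95027, 840)) = Mul(96, Rational(-95027, 840)) = Rational(-380108, 35)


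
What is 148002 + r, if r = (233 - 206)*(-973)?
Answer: 121731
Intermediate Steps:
r = -26271 (r = 27*(-973) = -26271)
148002 + r = 148002 - 26271 = 121731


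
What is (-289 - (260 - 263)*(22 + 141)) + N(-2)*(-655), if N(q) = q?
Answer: 1510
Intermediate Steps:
(-289 - (260 - 263)*(22 + 141)) + N(-2)*(-655) = (-289 - (260 - 263)*(22 + 141)) - 2*(-655) = (-289 - (-3)*163) + 1310 = (-289 - 1*(-489)) + 1310 = (-289 + 489) + 1310 = 200 + 1310 = 1510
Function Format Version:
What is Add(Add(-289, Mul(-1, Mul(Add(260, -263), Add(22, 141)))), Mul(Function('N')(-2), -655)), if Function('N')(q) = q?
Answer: 1510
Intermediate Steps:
Add(Add(-289, Mul(-1, Mul(Add(260, -263), Add(22, 141)))), Mul(Function('N')(-2), -655)) = Add(Add(-289, Mul(-1, Mul(Add(260, -263), Add(22, 141)))), Mul(-2, -655)) = Add(Add(-289, Mul(-1, Mul(-3, 163))), 1310) = Add(Add(-289, Mul(-1, -489)), 1310) = Add(Add(-289, 489), 1310) = Add(200, 1310) = 1510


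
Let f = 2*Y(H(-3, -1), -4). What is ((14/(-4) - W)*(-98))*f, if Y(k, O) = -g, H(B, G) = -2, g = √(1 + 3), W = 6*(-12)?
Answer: 26852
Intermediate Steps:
W = -72
g = 2 (g = √4 = 2)
Y(k, O) = -2 (Y(k, O) = -1*2 = -2)
f = -4 (f = 2*(-2) = -4)
((14/(-4) - W)*(-98))*f = ((14/(-4) - 1*(-72))*(-98))*(-4) = ((14*(-¼) + 72)*(-98))*(-4) = ((-7/2 + 72)*(-98))*(-4) = ((137/2)*(-98))*(-4) = -6713*(-4) = 26852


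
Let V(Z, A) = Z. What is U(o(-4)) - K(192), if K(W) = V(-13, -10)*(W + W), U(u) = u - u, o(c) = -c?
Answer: 4992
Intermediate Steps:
U(u) = 0
K(W) = -26*W (K(W) = -13*(W + W) = -26*W)
U(o(-4)) - K(192) = 0 - (-26)*192 = 0 - 1*(-4992) = 0 + 4992 = 4992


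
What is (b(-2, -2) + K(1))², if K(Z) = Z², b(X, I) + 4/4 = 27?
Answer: 729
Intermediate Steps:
b(X, I) = 26 (b(X, I) = -1 + 27 = 26)
(b(-2, -2) + K(1))² = (26 + 1²)² = (26 + 1)² = 27² = 729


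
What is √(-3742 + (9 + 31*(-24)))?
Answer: 11*I*√37 ≈ 66.91*I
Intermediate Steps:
√(-3742 + (9 + 31*(-24))) = √(-3742 + (9 - 744)) = √(-3742 - 735) = √(-4477) = 11*I*√37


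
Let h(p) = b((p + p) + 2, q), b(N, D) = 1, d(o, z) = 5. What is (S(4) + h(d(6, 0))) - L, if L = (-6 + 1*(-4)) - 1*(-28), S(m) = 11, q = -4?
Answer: -6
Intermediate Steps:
h(p) = 1
L = 18 (L = (-6 - 4) + 28 = -10 + 28 = 18)
(S(4) + h(d(6, 0))) - L = (11 + 1) - 1*18 = 12 - 18 = -6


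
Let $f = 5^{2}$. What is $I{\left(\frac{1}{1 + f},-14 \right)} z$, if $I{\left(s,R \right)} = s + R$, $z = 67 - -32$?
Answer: $- \frac{35937}{26} \approx -1382.2$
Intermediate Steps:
$f = 25$
$z = 99$ ($z = 67 + 32 = 99$)
$I{\left(s,R \right)} = R + s$
$I{\left(\frac{1}{1 + f},-14 \right)} z = \left(-14 + \frac{1}{1 + 25}\right) 99 = \left(-14 + \frac{1}{26}\right) 99 = \left(- \frac{363}{26}\right) 99 = - \frac{35937}{26}$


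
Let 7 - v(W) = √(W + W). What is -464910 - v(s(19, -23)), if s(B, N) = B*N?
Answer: -464917 + I*√874 ≈ -4.6492e+5 + 29.563*I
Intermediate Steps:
v(W) = 7 - √2*√W (v(W) = 7 - √(W + W) = 7 - √(2*W) = 7 - √2*√W)
-464910 - v(s(19, -23)) = -464910 - (7 - √2*√(19*(-23))) = -464910 - (7 - √2*√(-437)) = -464910 - (7 - √2*I*√437) = -464910 - (7 - I*√874) = -464910 + (-7 + I*√874) = -464917 + I*√874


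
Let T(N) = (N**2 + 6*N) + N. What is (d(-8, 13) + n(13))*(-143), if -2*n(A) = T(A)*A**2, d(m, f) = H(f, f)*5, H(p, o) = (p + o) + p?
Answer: 3113825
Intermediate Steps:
T(N) = N**2 + 7*N
H(p, o) = o + 2*p (H(p, o) = (o + p) + p = o + 2*p)
d(m, f) = 15*f (d(m, f) = (f + 2*f)*5 = (3*f)*5 = 15*f)
n(A) = -A**3*(7 + A)/2 (n(A) = -A*(7 + A)*A**2/2 = -A**3*(7 + A)/2)
(d(-8, 13) + n(13))*(-143) = (15*13 + (1/2)*13**3*(-7 - 1*13))*(-143) = (195 + (1/2)*2197*(-7 - 13))*(-143) = (195 + (1/2)*2197*(-20))*(-143) = (195 - 21970)*(-143) = -21775*(-143) = 3113825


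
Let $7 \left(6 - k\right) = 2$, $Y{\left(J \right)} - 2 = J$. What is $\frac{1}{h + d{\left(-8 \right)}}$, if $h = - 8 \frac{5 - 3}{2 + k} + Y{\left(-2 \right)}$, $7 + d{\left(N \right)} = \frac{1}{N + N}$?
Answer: $- \frac{432}{3947} \approx -0.10945$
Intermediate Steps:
$Y{\left(J \right)} = 2 + J$
$d{\left(N \right)} = -7 + \frac{1}{2 N}$ ($d{\left(N \right)} = -7 + \frac{1}{N + N} = -7 + \frac{1}{2 N}$)
$k = \frac{40}{7}$ ($k = 6 - \frac{2}{7} = \frac{40}{7} \approx 5.7143$)
$h = - \frac{56}{27}$ ($h = - 8 \frac{5 - 3}{2 + \frac{40}{7}} + \left(2 - 2\right) = - 8 \frac{2}{\frac{54}{7}} + 0 = - 8 \cdot 2 \cdot \frac{7}{54} + 0 = \left(-8\right) \frac{7}{27} + 0 = - \frac{56}{27} + 0 = - \frac{56}{27} \approx -2.0741$)
$\frac{1}{h + d{\left(-8 \right)}} = \frac{1}{- \frac{56}{27} - \left(7 - \frac{1}{2 \left(-8\right)}\right)} = \frac{1}{- \frac{56}{27} + \left(-7 + \frac{1}{2} \left(- \frac{1}{8}\right)\right)} = \frac{1}{- \frac{56}{27} - \frac{113}{16}} = \frac{1}{- \frac{3947}{432}} = - \frac{432}{3947}$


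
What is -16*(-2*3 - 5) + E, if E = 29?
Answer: 205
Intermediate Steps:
-16*(-2*3 - 5) + E = -16*(-2*3 - 5) + 29 = -16*(-6 - 5) + 29 = -16*(-11) + 29 = 176 + 29 = 205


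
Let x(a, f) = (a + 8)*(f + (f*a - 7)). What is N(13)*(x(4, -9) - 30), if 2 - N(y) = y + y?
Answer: 15696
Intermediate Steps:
N(y) = 2 - 2*y (N(y) = 2 - (y + y) = 2 - 2*y)
x(a, f) = (8 + a)*(-7 + f + a*f) (x(a, f) = (8 + a)*(f + (a*f - 7)) = (8 + a)*(f + (-7 + a*f)) = (8 + a)*(-7 + f + a*f))
N(13)*(x(4, -9) - 30) = (2 - 2*13)*((-56 - 7*4 + 8*(-9) - 9*4² + 9*4*(-9)) - 30) = (2 - 26)*((-56 - 28 - 72 - 9*16 - 324) - 30) = -24*((-56 - 28 - 72 - 144 - 324) - 30) = -24*(-624 - 30) = -24*(-654) = 15696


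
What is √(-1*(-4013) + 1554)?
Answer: √5567 ≈ 74.612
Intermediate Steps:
√(-1*(-4013) + 1554) = √(4013 + 1554) = √5567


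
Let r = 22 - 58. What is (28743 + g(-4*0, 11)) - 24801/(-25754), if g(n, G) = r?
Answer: 739344879/25754 ≈ 28708.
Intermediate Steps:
r = -36
g(n, G) = -36
(28743 + g(-4*0, 11)) - 24801/(-25754) = (28743 - 36) - 24801/(-25754) = 28707 - 24801*(-1/25754) = 28707 + 24801/25754 = 739344879/25754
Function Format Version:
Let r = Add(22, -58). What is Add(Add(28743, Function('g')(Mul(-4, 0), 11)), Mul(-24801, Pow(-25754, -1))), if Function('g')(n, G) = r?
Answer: Rational(739344879, 25754) ≈ 28708.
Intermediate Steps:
r = -36
Function('g')(n, G) = -36
Add(Add(28743, Function('g')(Mul(-4, 0), 11)), Mul(-24801, Pow(-25754, -1))) = Add(Add(28743, -36), Mul(-24801, Pow(-25754, -1))) = Add(28707, Mul(-24801, Rational(-1, 25754))) = Add(28707, Rational(24801, 25754)) = Rational(739344879, 25754)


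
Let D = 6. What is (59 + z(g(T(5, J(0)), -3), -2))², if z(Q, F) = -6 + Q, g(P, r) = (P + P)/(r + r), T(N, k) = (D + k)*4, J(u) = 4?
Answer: 14161/9 ≈ 1573.4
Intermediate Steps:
T(N, k) = 24 + 4*k (T(N, k) = (6 + k)*4 = 24 + 4*k)
g(P, r) = P/r (g(P, r) = (2*P)/((2*r)) = (2*P)*(1/(2*r)) = P/r)
(59 + z(g(T(5, J(0)), -3), -2))² = (59 + (-6 + (24 + 4*4)/(-3)))² = (59 + (-6 + (24 + 16)*(-⅓)))² = (59 + (-6 + 40*(-⅓)))² = (59 + (-6 - 40/3))² = (59 - 58/3)² = (119/3)² = 14161/9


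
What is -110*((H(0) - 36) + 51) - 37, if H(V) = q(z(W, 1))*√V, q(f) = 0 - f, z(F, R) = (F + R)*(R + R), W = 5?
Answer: -1687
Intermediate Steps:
z(F, R) = 2*R*(F + R) (z(F, R) = (F + R)*(2*R) = 2*R*(F + R))
q(f) = -f
H(V) = -12*√V (H(V) = (-2*(5 + 1))*√V = (-2*6)*√V = (-1*12)*√V = -12*√V)
-110*((H(0) - 36) + 51) - 37 = -110*((-12*√0 - 36) + 51) - 37 = -110*((-12*0 - 36) + 51) - 37 = -110*((0 - 36) + 51) - 37 = -110*(-36 + 51) - 37 = -110*15 - 37 = -1650 - 37 = -1687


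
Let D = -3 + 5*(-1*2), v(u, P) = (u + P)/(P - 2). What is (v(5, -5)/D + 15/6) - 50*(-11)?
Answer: 1105/2 ≈ 552.50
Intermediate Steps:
v(u, P) = (P + u)/(-2 + P)
D = -13 (D = -3 + 5*(-2) = -3 - 10 = -13)
(v(5, -5)/D + 15/6) - 50*(-11) = (((-5 + 5)/(-2 - 5))/(-13) + 15/6) - 50*(-11) = ((0/(-7))*(-1/13) + 15*(1/6)) + 550 = (-1/7*0*(-1/13) + 5/2) + 550 = (0*(-1/13) + 5/2) + 550 = (0 + 5/2) + 550 = 5/2 + 550 = 1105/2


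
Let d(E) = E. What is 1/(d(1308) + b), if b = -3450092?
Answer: -1/3448784 ≈ -2.8996e-7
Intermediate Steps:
1/(d(1308) + b) = 1/(1308 - 3450092) = 1/(-3448784) = -1/3448784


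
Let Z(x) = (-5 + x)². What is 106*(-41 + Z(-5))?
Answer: 6254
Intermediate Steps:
106*(-41 + Z(-5)) = 106*(-41 + (-5 - 5)²) = 106*(-41 + (-10)²) = 106*(-41 + 100) = 106*59 = 6254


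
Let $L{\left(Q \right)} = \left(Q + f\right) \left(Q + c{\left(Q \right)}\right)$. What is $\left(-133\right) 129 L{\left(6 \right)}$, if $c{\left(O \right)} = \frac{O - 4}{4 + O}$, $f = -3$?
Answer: $- \frac{1595601}{5} \approx -3.1912 \cdot 10^{5}$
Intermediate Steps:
$c{\left(O \right)} = \frac{-4 + O}{4 + O}$
$L{\left(Q \right)} = \left(-3 + Q\right) \left(Q + \frac{-4 + Q}{4 + Q}\right)$ ($L{\left(Q \right)} = \left(Q - 3\right) \left(Q + \frac{-4 + Q}{4 + Q}\right) = \left(-3 + Q\right) \left(Q + \frac{-4 + Q}{4 + Q}\right)$)
$\left(-133\right) 129 L{\left(6 \right)} = \left(-133\right) 129 \frac{12 + 6^{3} - 114 + 2 \cdot 6^{2}}{4 + 6} = - 17157 \frac{12 + 216 - 114 + 2 \cdot 36}{10} = - 17157 \frac{12 + 216 - 114 + 72}{10} = - 17157 \cdot \frac{1}{10} \cdot 186 = \left(-17157\right) \frac{93}{5} = - \frac{1595601}{5}$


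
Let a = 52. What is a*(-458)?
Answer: -23816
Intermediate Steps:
a*(-458) = 52*(-458) = -23816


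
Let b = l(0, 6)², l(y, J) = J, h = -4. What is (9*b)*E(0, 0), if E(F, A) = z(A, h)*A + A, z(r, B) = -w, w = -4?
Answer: 0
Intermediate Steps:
z(r, B) = 4 (z(r, B) = -1*(-4) = 4)
b = 36 (b = 6² = 36)
E(F, A) = 5*A (E(F, A) = 4*A + A = 5*A)
(9*b)*E(0, 0) = (9*36)*(5*0) = 324*0 = 0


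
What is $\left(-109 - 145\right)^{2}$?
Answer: $64516$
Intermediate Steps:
$\left(-109 - 145\right)^{2} = \left(-254\right)^{2} = 64516$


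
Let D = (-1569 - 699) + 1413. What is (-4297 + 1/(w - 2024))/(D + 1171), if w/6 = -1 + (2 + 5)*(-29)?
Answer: -13956657/1026368 ≈ -13.598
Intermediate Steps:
w = -1224 (w = 6*(-1 + (2 + 5)*(-29)) = 6*(-1 + 7*(-29)) = 6*(-1 - 203) = 6*(-204) = -1224)
D = -855 (D = -2268 + 1413 = -855)
(-4297 + 1/(w - 2024))/(D + 1171) = (-4297 + 1/(-1224 - 2024))/(-855 + 1171) = (-4297 + 1/(-3248))/316 = (-4297 - 1/3248)*(1/316) = -13956657/3248*1/316 = -13956657/1026368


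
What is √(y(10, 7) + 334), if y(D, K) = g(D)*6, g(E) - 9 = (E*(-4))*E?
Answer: 2*I*√503 ≈ 44.855*I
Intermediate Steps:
g(E) = 9 - 4*E² (g(E) = 9 + (E*(-4))*E = 9 + (-4*E)*E = 9 - 4*E²)
y(D, K) = 54 - 24*D² (y(D, K) = (9 - 4*D²)*6 = 54 - 24*D²)
√(y(10, 7) + 334) = √((54 - 24*10²) + 334) = √((54 - 24*100) + 334) = √((54 - 2400) + 334) = √(-2346 + 334) = √(-2012) = 2*I*√503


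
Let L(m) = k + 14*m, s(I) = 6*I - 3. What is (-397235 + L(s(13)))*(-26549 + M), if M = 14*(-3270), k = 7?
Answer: 28655158562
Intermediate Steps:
M = -45780
s(I) = -3 + 6*I
L(m) = 7 + 14*m
(-397235 + L(s(13)))*(-26549 + M) = (-397235 + (7 + 14*(-3 + 6*13)))*(-26549 - 45780) = (-397235 + (7 + 14*(-3 + 78)))*(-72329) = (-397235 + (7 + 14*75))*(-72329) = (-397235 + (7 + 1050))*(-72329) = (-397235 + 1057)*(-72329) = -396178*(-72329) = 28655158562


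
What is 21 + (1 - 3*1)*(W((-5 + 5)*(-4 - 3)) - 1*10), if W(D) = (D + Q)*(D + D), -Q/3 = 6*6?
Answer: 41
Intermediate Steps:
Q = -108 (Q = -18*6 = -3*36 = -108)
W(D) = 2*D*(-108 + D) (W(D) = (D - 108)*(D + D) = (-108 + D)*(2*D) = 2*D*(-108 + D))
21 + (1 - 3*1)*(W((-5 + 5)*(-4 - 3)) - 1*10) = 21 + (1 - 3*1)*(2*((-5 + 5)*(-4 - 3))*(-108 + (-5 + 5)*(-4 - 3)) - 1*10) = 21 + (1 - 3)*(2*(0*(-7))*(-108 + 0*(-7)) - 10) = 21 - 2*(2*0*(-108 + 0) - 10) = 21 - 2*(2*0*(-108) - 10) = 21 - 2*(0 - 10) = 21 - 2*(-10) = 21 + 20 = 41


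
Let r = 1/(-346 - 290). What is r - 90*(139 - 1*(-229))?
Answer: -21064321/636 ≈ -33120.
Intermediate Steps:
r = -1/636 (r = 1/(-636) = -1/636 ≈ -0.0015723)
r - 90*(139 - 1*(-229)) = -1/636 - 90*(139 - 1*(-229)) = -1/636 - 90*(139 + 229) = -1/636 - 90*368 = -1/636 - 33120 = -21064321/636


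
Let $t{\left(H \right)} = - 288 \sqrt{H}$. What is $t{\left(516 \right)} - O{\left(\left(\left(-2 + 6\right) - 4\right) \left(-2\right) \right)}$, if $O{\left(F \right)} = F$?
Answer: $- 576 \sqrt{129} \approx -6542.1$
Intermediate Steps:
$t{\left(516 \right)} - O{\left(\left(\left(-2 + 6\right) - 4\right) \left(-2\right) \right)} = - 288 \sqrt{516} - \left(\left(-2 + 6\right) - 4\right) \left(-2\right) = - 288 \cdot 2 \sqrt{129} - \left(4 - 4\right) \left(-2\right) = - 576 \sqrt{129} - 0 \left(-2\right) = - 576 \sqrt{129} - 0 = - 576 \sqrt{129} + 0 = - 576 \sqrt{129}$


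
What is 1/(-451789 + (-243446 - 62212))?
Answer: -1/757447 ≈ -1.3202e-6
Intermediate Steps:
1/(-451789 + (-243446 - 62212)) = 1/(-451789 - 305658) = 1/(-757447) = -1/757447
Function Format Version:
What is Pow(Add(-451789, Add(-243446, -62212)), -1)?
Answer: Rational(-1, 757447) ≈ -1.3202e-6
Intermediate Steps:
Pow(Add(-451789, Add(-243446, -62212)), -1) = Pow(Add(-451789, -305658), -1) = Pow(-757447, -1) = Rational(-1, 757447)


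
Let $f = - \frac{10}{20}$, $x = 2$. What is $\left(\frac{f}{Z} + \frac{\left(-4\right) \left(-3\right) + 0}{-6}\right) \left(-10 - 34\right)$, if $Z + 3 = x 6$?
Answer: $\frac{814}{9} \approx 90.444$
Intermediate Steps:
$f = - \frac{1}{2}$ ($f = \left(-10\right) \frac{1}{20} = - \frac{1}{2} \approx -0.5$)
$Z = 9$ ($Z = -3 + 2 \cdot 6 = -3 + 12 = 9$)
$\left(\frac{f}{Z} + \frac{\left(-4\right) \left(-3\right) + 0}{-6}\right) \left(-10 - 34\right) = \left(- \frac{1}{2 \cdot 9} + \frac{\left(-4\right) \left(-3\right) + 0}{-6}\right) \left(-10 - 34\right) = \left(\left(- \frac{1}{2}\right) \frac{1}{9} + \left(12 + 0\right) \left(- \frac{1}{6}\right)\right) \left(-44\right) = \left(- \frac{1}{18} + 12 \left(- \frac{1}{6}\right)\right) \left(-44\right) = \left(- \frac{1}{18} - 2\right) \left(-44\right) = \left(- \frac{37}{18}\right) \left(-44\right) = \frac{814}{9}$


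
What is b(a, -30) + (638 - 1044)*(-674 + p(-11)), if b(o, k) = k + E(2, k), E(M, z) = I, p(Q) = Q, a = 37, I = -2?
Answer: 278078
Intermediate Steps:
E(M, z) = -2
b(o, k) = -2 + k (b(o, k) = k - 2 = -2 + k)
b(a, -30) + (638 - 1044)*(-674 + p(-11)) = (-2 - 30) + (638 - 1044)*(-674 - 11) = -32 - 406*(-685) = -32 + 278110 = 278078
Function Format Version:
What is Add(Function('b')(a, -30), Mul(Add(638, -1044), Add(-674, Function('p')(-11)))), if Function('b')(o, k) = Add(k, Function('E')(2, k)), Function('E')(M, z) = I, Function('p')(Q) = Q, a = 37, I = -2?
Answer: 278078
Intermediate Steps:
Function('E')(M, z) = -2
Function('b')(o, k) = Add(-2, k) (Function('b')(o, k) = Add(k, -2) = Add(-2, k))
Add(Function('b')(a, -30), Mul(Add(638, -1044), Add(-674, Function('p')(-11)))) = Add(Add(-2, -30), Mul(Add(638, -1044), Add(-674, -11))) = Add(-32, Mul(-406, -685)) = Add(-32, 278110) = 278078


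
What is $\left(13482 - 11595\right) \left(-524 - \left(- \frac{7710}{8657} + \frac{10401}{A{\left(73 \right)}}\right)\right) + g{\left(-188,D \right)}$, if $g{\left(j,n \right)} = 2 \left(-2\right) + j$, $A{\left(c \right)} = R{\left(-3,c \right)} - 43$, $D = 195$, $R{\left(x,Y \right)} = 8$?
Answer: $- \frac{129238558791}{302995} \approx -4.2654 \cdot 10^{5}$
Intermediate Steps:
$A{\left(c \right)} = -35$ ($A{\left(c \right)} = 8 - 43 = -35$)
$g{\left(j,n \right)} = -4 + j$
$\left(13482 - 11595\right) \left(-524 - \left(- \frac{7710}{8657} + \frac{10401}{A{\left(73 \right)}}\right)\right) + g{\left(-188,D \right)} = \left(13482 - 11595\right) \left(-524 - \left(- \frac{10401}{35} - \frac{7710}{8657}\right)\right) - 192 = 1887 \left(-524 - - \frac{90311307}{302995}\right) - 192 = 1887 \left(-524 + \left(\frac{10401}{35} + \frac{7710}{8657}\right)\right) - 192 = 1887 \left(-524 + \frac{90311307}{302995}\right) - 192 = 1887 \left(- \frac{68458073}{302995}\right) - 192 = - \frac{129180383751}{302995} - 192 = - \frac{129238558791}{302995}$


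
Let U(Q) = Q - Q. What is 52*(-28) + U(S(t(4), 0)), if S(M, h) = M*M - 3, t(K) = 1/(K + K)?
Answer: -1456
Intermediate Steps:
t(K) = 1/(2*K)
S(M, h) = -3 + M² (S(M, h) = M² - 3 = -3 + M²)
U(Q) = 0
52*(-28) + U(S(t(4), 0)) = 52*(-28) + 0 = -1456 + 0 = -1456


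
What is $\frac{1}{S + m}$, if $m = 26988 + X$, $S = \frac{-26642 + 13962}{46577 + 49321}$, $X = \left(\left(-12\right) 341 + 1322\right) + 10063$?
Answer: $\frac{47949}{1643733329} \approx 2.9171 \cdot 10^{-5}$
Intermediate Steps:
$X = 7293$ ($X = \left(-4092 + 1322\right) + 10063 = -2770 + 10063 = 7293$)
$S = - \frac{6340}{47949}$ ($S = - \frac{12680}{95898} = \left(-12680\right) \frac{1}{95898} = - \frac{6340}{47949} \approx -0.13222$)
$m = 34281$ ($m = 26988 + 7293 = 34281$)
$\frac{1}{S + m} = \frac{1}{- \frac{6340}{47949} + 34281} = \frac{1}{\frac{1643733329}{47949}} = \frac{47949}{1643733329}$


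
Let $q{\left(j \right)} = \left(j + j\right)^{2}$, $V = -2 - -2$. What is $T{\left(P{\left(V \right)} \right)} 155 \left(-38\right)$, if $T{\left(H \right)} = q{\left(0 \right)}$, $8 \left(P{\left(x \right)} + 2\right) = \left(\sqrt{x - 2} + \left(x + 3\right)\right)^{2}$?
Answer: $0$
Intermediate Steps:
$V = 0$ ($V = -2 + 2 = 0$)
$P{\left(x \right)} = -2 + \frac{\left(3 + x + \sqrt{-2 + x}\right)^{2}}{8}$ ($P{\left(x \right)} = -2 + \frac{\left(\sqrt{x - 2} + \left(x + 3\right)\right)^{2}}{8} = -2 + \frac{\left(\sqrt{-2 + x} + \left(3 + x\right)\right)^{2}}{8} = -2 + \frac{\left(3 + x + \sqrt{-2 + x}\right)^{2}}{8}$)
$q{\left(j \right)} = 4 j^{2}$ ($q{\left(j \right)} = \left(2 j\right)^{2} = 4 j^{2}$)
$T{\left(H \right)} = 0$ ($T{\left(H \right)} = 4 \cdot 0^{2} = 4 \cdot 0 = 0$)
$T{\left(P{\left(V \right)} \right)} 155 \left(-38\right) = 0 \cdot 155 \left(-38\right) = 0 \left(-38\right) = 0$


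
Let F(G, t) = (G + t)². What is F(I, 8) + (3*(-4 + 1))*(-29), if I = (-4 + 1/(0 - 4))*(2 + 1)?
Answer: 4537/16 ≈ 283.56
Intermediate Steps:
I = -51/4 (I = (-4 + 1/(-4))*3 = (-4 - ¼)*3 = -17/4*3 = -51/4 ≈ -12.750)
F(I, 8) + (3*(-4 + 1))*(-29) = (-51/4 + 8)² + (3*(-4 + 1))*(-29) = (-19/4)² + (3*(-3))*(-29) = 361/16 - 9*(-29) = 361/16 + 261 = 4537/16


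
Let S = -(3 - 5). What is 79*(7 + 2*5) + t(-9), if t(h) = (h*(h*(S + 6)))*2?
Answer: 2639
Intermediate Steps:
S = 2 (S = -1*(-2) = 2)
t(h) = 16*h² (t(h) = (h*(h*(2 + 6)))*2 = (h*(h*8))*2 = (h*(8*h))*2 = (8*h²)*2 = 16*h²)
79*(7 + 2*5) + t(-9) = 79*(7 + 2*5) + 16*(-9)² = 79*(7 + 10) + 16*81 = 79*17 + 1296 = 1343 + 1296 = 2639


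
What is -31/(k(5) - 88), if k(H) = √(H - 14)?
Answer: 2728/7753 + 93*I/7753 ≈ 0.35186 + 0.011995*I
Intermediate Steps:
k(H) = √(-14 + H)
-31/(k(5) - 88) = -31/(√(-14 + 5) - 88) = -31/(√(-9) - 88) = -31/(3*I - 88) = -31/(-88 + 3*I) = ((-88 - 3*I)/7753)*(-31) = -31*(-88 - 3*I)/7753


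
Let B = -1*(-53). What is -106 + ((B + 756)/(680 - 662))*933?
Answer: 250963/6 ≈ 41827.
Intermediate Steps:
B = 53
-106 + ((B + 756)/(680 - 662))*933 = -106 + ((53 + 756)/(680 - 662))*933 = -106 + (809/18)*933 = -106 + 251599/6 = 250963/6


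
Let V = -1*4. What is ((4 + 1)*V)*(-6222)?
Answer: 124440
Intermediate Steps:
V = -4
((4 + 1)*V)*(-6222) = ((4 + 1)*(-4))*(-6222) = (5*(-4))*(-6222) = -20*(-6222) = 124440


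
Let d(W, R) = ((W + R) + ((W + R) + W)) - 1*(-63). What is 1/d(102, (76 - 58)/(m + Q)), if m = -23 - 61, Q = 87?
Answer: 1/381 ≈ 0.0026247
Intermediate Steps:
m = -84
d(W, R) = 63 + 2*R + 3*W (d(W, R) = ((R + W) + ((R + W) + W)) + 63 = ((R + W) + (R + 2*W)) + 63 = (2*R + 3*W) + 63 = 63 + 2*R + 3*W)
1/d(102, (76 - 58)/(m + Q)) = 1/(63 + 2*((76 - 58)/(-84 + 87)) + 3*102) = 1/(63 + 2*(18/3) + 306) = 1/(63 + 2*(18*(⅓)) + 306) = 1/(63 + 2*6 + 306) = 1/(63 + 12 + 306) = 1/381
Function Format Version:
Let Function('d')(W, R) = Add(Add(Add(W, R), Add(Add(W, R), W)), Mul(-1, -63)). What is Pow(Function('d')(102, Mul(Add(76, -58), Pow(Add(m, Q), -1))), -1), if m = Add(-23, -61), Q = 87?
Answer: Rational(1, 381) ≈ 0.0026247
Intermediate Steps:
m = -84
Function('d')(W, R) = Add(63, Mul(2, R), Mul(3, W)) (Function('d')(W, R) = Add(Add(Add(R, W), Add(Add(R, W), W)), 63) = Add(Add(Add(R, W), Add(R, Mul(2, W))), 63) = Add(Add(Mul(2, R), Mul(3, W)), 63) = Add(63, Mul(2, R), Mul(3, W)))
Pow(Function('d')(102, Mul(Add(76, -58), Pow(Add(m, Q), -1))), -1) = Pow(Add(63, Mul(2, Mul(Add(76, -58), Pow(Add(-84, 87), -1))), Mul(3, 102)), -1) = Pow(Add(63, Mul(2, Mul(18, Pow(3, -1))), 306), -1) = Pow(Add(63, Mul(2, Mul(18, Rational(1, 3))), 306), -1) = Pow(Add(63, Mul(2, 6), 306), -1) = Pow(Add(63, 12, 306), -1) = Pow(381, -1) = Rational(1, 381)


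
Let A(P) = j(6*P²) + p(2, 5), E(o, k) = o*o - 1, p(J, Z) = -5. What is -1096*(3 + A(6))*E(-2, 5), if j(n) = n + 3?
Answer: -713496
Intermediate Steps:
j(n) = 3 + n
E(o, k) = -1 + o² (E(o, k) = o² - 1 = -1 + o²)
A(P) = -2 + 6*P² (A(P) = (3 + 6*P²) - 5 = -2 + 6*P²)
-1096*(3 + A(6))*E(-2, 5) = -1096*(3 + (-2 + 6*6²))*(-1 + (-2)²) = -1096*(3 + (-2 + 6*36))*(-1 + 4) = -1096*(3 + (-2 + 216))*3 = -1096*(3 + 214)*3 = -237832*3 = -1096*651 = -713496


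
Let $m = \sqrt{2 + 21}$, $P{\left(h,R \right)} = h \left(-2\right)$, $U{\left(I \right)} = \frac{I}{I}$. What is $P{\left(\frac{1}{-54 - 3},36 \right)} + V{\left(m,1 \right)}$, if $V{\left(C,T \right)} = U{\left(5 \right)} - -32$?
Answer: $\frac{1883}{57} \approx 33.035$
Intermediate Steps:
$U{\left(I \right)} = 1$
$P{\left(h,R \right)} = - 2 h$
$m = \sqrt{23} \approx 4.7958$
$V{\left(C,T \right)} = 33$ ($V{\left(C,T \right)} = 1 - -32 = 1 + 32 = 33$)
$P{\left(\frac{1}{-54 - 3},36 \right)} + V{\left(m,1 \right)} = - \frac{2}{-54 - 3} + 33 = - \frac{2}{-57} + 33 = \left(-2\right) \left(- \frac{1}{57}\right) + 33 = \frac{2}{57} + 33 = \frac{1883}{57}$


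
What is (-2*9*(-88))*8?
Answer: 12672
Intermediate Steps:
(-2*9*(-88))*8 = -18*(-88)*8 = 1584*8 = 12672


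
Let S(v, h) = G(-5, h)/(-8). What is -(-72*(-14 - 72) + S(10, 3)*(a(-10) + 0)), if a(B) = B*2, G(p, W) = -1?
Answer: -12379/2 ≈ -6189.5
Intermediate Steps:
a(B) = 2*B
S(v, h) = 1/8 (S(v, h) = -1/(-8) = -1*(-1/8) = 1/8)
-(-72*(-14 - 72) + S(10, 3)*(a(-10) + 0)) = -(-72*(-14 - 72) + (2*(-10) + 0)/8) = -(-72*(-86) + (-20 + 0)/8) = -(6192 + (1/8)*(-20)) = -(6192 - 5/2) = -1*12379/2 = -12379/2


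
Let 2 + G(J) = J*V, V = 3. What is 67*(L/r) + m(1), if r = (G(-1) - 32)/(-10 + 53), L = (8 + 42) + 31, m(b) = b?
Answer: -233324/37 ≈ -6306.1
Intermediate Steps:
L = 81 (L = 50 + 31 = 81)
G(J) = -2 + 3*J (G(J) = -2 + J*3 = -2 + 3*J)
r = -37/43 (r = ((-2 + 3*(-1)) - 32)/(-10 + 53) = ((-2 - 3) - 32)/43 = (-5 - 32)*(1/43) = -37*1/43 = -37/43 ≈ -0.86047)
67*(L/r) + m(1) = 67*(81/(-37/43)) + 1 = 67*(81*(-43/37)) + 1 = 67*(-3483/37) + 1 = -233361/37 + 1 = -233324/37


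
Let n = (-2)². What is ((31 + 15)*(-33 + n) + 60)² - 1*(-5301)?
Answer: 1628377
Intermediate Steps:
n = 4
((31 + 15)*(-33 + n) + 60)² - 1*(-5301) = ((31 + 15)*(-33 + 4) + 60)² - 1*(-5301) = (46*(-29) + 60)² + 5301 = (-1334 + 60)² + 5301 = (-1274)² + 5301 = 1623076 + 5301 = 1628377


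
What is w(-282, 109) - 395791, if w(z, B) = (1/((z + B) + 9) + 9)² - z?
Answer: -10635434439/26896 ≈ -3.9543e+5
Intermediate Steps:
w(z, B) = (9 + 1/(9 + B + z))² - z (w(z, B) = (1/((B + z) + 9) + 9)² - z = (1/(9 + B + z) + 9)² - z = (9 + 1/(9 + B + z))² - z)
w(-282, 109) - 395791 = (-1*(-282) + (82 + 9*109 + 9*(-282))²/(9 + 109 - 282)²) - 395791 = (282 + (82 + 981 - 2538)²/(-164)²) - 395791 = (282 + (1/26896)*(-1475)²) - 395791 = (282 + (1/26896)*2175625) - 395791 = (282 + 2175625/26896) - 395791 = 9760297/26896 - 395791 = -10635434439/26896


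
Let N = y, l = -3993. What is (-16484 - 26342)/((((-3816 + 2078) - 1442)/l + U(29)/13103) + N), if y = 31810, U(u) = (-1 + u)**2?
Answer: -373444711409/277392145507 ≈ -1.3463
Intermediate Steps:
N = 31810
(-16484 - 26342)/((((-3816 + 2078) - 1442)/l + U(29)/13103) + N) = (-16484 - 26342)/((((-3816 + 2078) - 1442)/(-3993) + (-1 + 29)**2/13103) + 31810) = -42826/(((-1738 - 1442)*(-1/3993) + 28**2*(1/13103)) + 31810) = -42826/((-3180*(-1/3993) + 784*(1/13103)) + 31810) = -42826/((1060/1331 + 784/13103) + 31810) = -42826/(14932684/17440093 + 31810) = -42826/554784291014/17440093 = -42826*17440093/554784291014 = -373444711409/277392145507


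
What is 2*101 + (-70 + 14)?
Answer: 146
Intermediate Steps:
2*101 + (-70 + 14) = 202 - 56 = 146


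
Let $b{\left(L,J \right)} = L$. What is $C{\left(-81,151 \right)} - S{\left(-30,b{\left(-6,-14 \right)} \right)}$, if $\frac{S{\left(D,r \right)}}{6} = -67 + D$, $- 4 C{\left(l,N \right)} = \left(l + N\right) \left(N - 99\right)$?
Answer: $-328$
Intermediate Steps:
$C{\left(l,N \right)} = - \frac{\left(-99 + N\right) \left(N + l\right)}{4}$ ($C{\left(l,N \right)} = - \frac{\left(l + N\right) \left(N - 99\right)}{4} = - \frac{\left(N + l\right) \left(-99 + N\right)}{4} = - \frac{\left(-99 + N\right) \left(N + l\right)}{4}$)
$S{\left(D,r \right)} = -402 + 6 D$ ($S{\left(D,r \right)} = 6 \left(-67 + D\right) = -402 + 6 D$)
$C{\left(-81,151 \right)} - S{\left(-30,b{\left(-6,-14 \right)} \right)} = \left(- \frac{151^{2}}{4} + \frac{99}{4} \cdot 151 + \frac{99}{4} \left(-81\right) - \frac{151}{4} \left(-81\right)\right) - \left(-402 + 6 \left(-30\right)\right) = \left(\left(- \frac{1}{4}\right) 22801 + \frac{14949}{4} - \frac{8019}{4} + \frac{12231}{4}\right) - \left(-402 - 180\right) = \left(- \frac{22801}{4} + \frac{14949}{4} - \frac{8019}{4} + \frac{12231}{4}\right) - -582 = -910 + 582 = -328$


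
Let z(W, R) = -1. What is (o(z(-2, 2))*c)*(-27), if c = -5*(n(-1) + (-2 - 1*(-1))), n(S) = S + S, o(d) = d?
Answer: 405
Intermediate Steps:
n(S) = 2*S
c = 15 (c = -5*(2*(-1) + (-2 - 1*(-1))) = -5*(-2 + (-2 + 1)) = -5*(-2 - 1) = -5*(-3) = 15)
(o(z(-2, 2))*c)*(-27) = -1*15*(-27) = -15*(-27) = 405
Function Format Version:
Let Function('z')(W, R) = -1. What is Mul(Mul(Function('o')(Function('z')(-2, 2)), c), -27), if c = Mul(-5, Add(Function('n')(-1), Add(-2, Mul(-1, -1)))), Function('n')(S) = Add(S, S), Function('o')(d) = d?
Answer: 405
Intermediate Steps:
Function('n')(S) = Mul(2, S)
c = 15 (c = Mul(-5, Add(Mul(2, -1), Add(-2, Mul(-1, -1)))) = Mul(-5, Add(-2, Add(-2, 1))) = Mul(-5, Add(-2, -1)) = Mul(-5, -3) = 15)
Mul(Mul(Function('o')(Function('z')(-2, 2)), c), -27) = Mul(Mul(-1, 15), -27) = Mul(-15, -27) = 405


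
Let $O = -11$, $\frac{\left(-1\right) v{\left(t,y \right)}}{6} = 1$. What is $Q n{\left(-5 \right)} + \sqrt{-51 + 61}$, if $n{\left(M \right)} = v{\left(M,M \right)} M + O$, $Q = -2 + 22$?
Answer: $380 + \sqrt{10} \approx 383.16$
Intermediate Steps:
$v{\left(t,y \right)} = -6$ ($v{\left(t,y \right)} = \left(-6\right) 1 = -6$)
$Q = 20$
$n{\left(M \right)} = -11 - 6 M$ ($n{\left(M \right)} = - 6 M - 11 = -11 - 6 M$)
$Q n{\left(-5 \right)} + \sqrt{-51 + 61} = 20 \left(-11 - -30\right) + \sqrt{-51 + 61} = 20 \left(-11 + 30\right) + \sqrt{10} = 20 \cdot 19 + \sqrt{10} = 380 + \sqrt{10}$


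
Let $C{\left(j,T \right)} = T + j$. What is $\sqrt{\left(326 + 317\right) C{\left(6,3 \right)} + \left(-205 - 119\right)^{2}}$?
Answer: $3 \sqrt{12307} \approx 332.81$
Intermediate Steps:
$\sqrt{\left(326 + 317\right) C{\left(6,3 \right)} + \left(-205 - 119\right)^{2}} = \sqrt{\left(326 + 317\right) \left(3 + 6\right) + \left(-205 - 119\right)^{2}} = \sqrt{643 \cdot 9 + \left(-324\right)^{2}} = \sqrt{5787 + 104976} = \sqrt{110763} = 3 \sqrt{12307}$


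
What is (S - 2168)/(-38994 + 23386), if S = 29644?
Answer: -6869/3902 ≈ -1.7604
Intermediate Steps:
(S - 2168)/(-38994 + 23386) = (29644 - 2168)/(-38994 + 23386) = 27476/(-15608) = 27476*(-1/15608) = -6869/3902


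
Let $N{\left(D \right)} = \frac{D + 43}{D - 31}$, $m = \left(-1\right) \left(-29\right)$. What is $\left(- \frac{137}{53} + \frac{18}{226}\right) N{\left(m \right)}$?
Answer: $\frac{540144}{5989} \approx 90.189$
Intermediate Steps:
$m = 29$
$N{\left(D \right)} = \frac{43 + D}{-31 + D}$
$\left(- \frac{137}{53} + \frac{18}{226}\right) N{\left(m \right)} = \left(- \frac{137}{53} + \frac{18}{226}\right) \frac{43 + 29}{-31 + 29} = \left(\left(-137\right) \frac{1}{53} + 18 \cdot \frac{1}{226}\right) \frac{1}{-2} \cdot 72 = \left(- \frac{137}{53} + \frac{9}{113}\right) \left(\left(- \frac{1}{2}\right) 72\right) = \left(- \frac{15004}{5989}\right) \left(-36\right) = \frac{540144}{5989}$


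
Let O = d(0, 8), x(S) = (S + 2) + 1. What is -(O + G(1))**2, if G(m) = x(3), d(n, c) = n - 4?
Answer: -4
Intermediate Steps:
x(S) = 3 + S (x(S) = (2 + S) + 1 = 3 + S)
d(n, c) = -4 + n
O = -4 (O = -4 + 0 = -4)
G(m) = 6 (G(m) = 3 + 3 = 6)
-(O + G(1))**2 = -(-4 + 6)**2 = -1*2**2 = -1*4 = -4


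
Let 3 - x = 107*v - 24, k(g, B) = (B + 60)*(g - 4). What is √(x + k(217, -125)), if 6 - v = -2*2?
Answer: 2*I*√3722 ≈ 122.02*I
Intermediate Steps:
v = 10 (v = 6 - (-2)*2 = 6 - 1*(-4) = 6 + 4 = 10)
k(g, B) = (-4 + g)*(60 + B) (k(g, B) = (60 + B)*(-4 + g) = (-4 + g)*(60 + B))
x = -1043 (x = 3 - (107*10 - 24) = 3 - (1070 - 24) = 3 - 1*1046 = 3 - 1046 = -1043)
√(x + k(217, -125)) = √(-1043 + (-240 - 4*(-125) + 60*217 - 125*217)) = √(-1043 + (-240 + 500 + 13020 - 27125)) = √(-1043 - 13845) = √(-14888) = 2*I*√3722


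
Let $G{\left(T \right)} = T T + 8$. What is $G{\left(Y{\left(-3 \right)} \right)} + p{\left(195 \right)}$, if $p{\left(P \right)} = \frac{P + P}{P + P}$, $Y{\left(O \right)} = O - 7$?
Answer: $109$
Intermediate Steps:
$Y{\left(O \right)} = -7 + O$
$G{\left(T \right)} = 8 + T^{2}$ ($G{\left(T \right)} = T^{2} + 8 = 8 + T^{2}$)
$p{\left(P \right)} = 1$ ($p{\left(P \right)} = \frac{2 P}{2 P} = 2 P \frac{1}{2 P} = 1$)
$G{\left(Y{\left(-3 \right)} \right)} + p{\left(195 \right)} = \left(8 + \left(-7 - 3\right)^{2}\right) + 1 = \left(8 + \left(-10\right)^{2}\right) + 1 = \left(8 + 100\right) + 1 = 108 + 1 = 109$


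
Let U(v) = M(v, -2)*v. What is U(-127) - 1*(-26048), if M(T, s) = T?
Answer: 42177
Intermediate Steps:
U(v) = v² (U(v) = v*v = v²)
U(-127) - 1*(-26048) = (-127)² - 1*(-26048) = 16129 + 26048 = 42177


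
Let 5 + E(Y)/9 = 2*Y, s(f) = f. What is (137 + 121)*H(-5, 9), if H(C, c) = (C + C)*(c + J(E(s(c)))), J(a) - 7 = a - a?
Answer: -41280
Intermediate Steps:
E(Y) = -45 + 18*Y (E(Y) = -45 + 9*(2*Y) = -45 + 18*Y)
J(a) = 7 (J(a) = 7 + (a - a) = 7 + 0 = 7)
H(C, c) = 2*C*(7 + c) (H(C, c) = (C + C)*(c + 7) = (2*C)*(7 + c) = 2*C*(7 + c))
(137 + 121)*H(-5, 9) = (137 + 121)*(2*(-5)*(7 + 9)) = 258*(2*(-5)*16) = 258*(-160) = -41280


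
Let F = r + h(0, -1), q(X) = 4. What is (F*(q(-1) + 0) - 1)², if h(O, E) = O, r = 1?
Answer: 9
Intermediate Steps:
F = 1 (F = 1 + 0 = 1)
(F*(q(-1) + 0) - 1)² = (1*(4 + 0) - 1)² = (1*4 - 1)² = (4 - 1)² = 3² = 9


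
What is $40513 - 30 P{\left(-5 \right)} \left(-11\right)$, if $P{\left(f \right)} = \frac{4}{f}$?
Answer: $40249$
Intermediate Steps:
$40513 - 30 P{\left(-5 \right)} \left(-11\right) = 40513 - 30 \frac{4}{-5} \left(-11\right) = 40513 - 30 \cdot 4 \left(- \frac{1}{5}\right) \left(-11\right) = 40513 - 30 \left(- \frac{4}{5}\right) \left(-11\right) = 40513 - \left(-24\right) \left(-11\right) = 40513 - 264 = 40249$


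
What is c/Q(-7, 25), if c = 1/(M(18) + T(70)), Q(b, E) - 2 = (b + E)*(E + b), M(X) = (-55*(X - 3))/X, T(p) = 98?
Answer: 3/51019 ≈ 5.8802e-5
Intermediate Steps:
M(X) = (165 - 55*X)/X (M(X) = (-55*(-3 + X))/X = (165 - 55*X)/X)
Q(b, E) = 2 + (E + b)² (Q(b, E) = 2 + (b + E)*(E + b) = 2 + (E + b)*(E + b) = 2 + (E + b)²)
c = 6/313 (c = 1/((-55 + 165/18) + 98) = 1/((-55 + 165*(1/18)) + 98) = 1/((-55 + 55/6) + 98) = 1/(-275/6 + 98) = 1/(313/6) = 6/313 ≈ 0.019169)
c/Q(-7, 25) = (6/313)/(2 + (25 - 7)²) = (6/313)/(2 + 18²) = (6/313)/(2 + 324) = (6/313)/326 = (1/326)*(6/313) = 3/51019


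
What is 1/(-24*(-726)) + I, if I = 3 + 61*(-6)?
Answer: -6324911/17424 ≈ -363.00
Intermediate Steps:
I = -363 (I = 3 - 366 = -363)
1/(-24*(-726)) + I = 1/(-24*(-726)) - 363 = 1/17424 - 363 = -6324911/17424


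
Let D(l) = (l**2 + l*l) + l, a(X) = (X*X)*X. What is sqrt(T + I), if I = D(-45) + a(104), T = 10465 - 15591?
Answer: sqrt(1123743) ≈ 1060.1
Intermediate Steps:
T = -5126
a(X) = X**3 (a(X) = X**2*X = X**3)
D(l) = l + 2*l**2 (D(l) = (l**2 + l**2) + l = 2*l**2 + l = l + 2*l**2)
I = 1128869 (I = -45*(1 + 2*(-45)) + 104**3 = -45*(1 - 90) + 1124864 = -45*(-89) + 1124864 = 4005 + 1124864 = 1128869)
sqrt(T + I) = sqrt(-5126 + 1128869) = sqrt(1123743)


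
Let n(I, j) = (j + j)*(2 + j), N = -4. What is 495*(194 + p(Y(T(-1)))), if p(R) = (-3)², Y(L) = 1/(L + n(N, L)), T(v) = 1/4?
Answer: 100485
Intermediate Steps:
T(v) = ¼
n(I, j) = 2*j*(2 + j) (n(I, j) = (2*j)*(2 + j) = 2*j*(2 + j))
Y(L) = 1/(L + 2*L*(2 + L))
p(R) = 9
495*(194 + p(Y(T(-1)))) = 495*(194 + 9) = 495*203 = 100485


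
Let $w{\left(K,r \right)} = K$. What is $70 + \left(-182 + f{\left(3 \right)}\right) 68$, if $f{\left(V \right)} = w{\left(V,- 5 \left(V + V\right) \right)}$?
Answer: $-12102$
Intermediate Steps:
$f{\left(V \right)} = V$
$70 + \left(-182 + f{\left(3 \right)}\right) 68 = 70 + \left(-182 + 3\right) 68 = 70 - 12172 = -12102$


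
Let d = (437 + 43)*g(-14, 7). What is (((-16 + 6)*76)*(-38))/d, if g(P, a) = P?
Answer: -361/84 ≈ -4.2976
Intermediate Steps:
d = -6720 (d = (437 + 43)*(-14) = 480*(-14) = -6720)
(((-16 + 6)*76)*(-38))/d = (((-16 + 6)*76)*(-38))/(-6720) = (-10*76*(-38))*(-1/6720) = -760*(-38)*(-1/6720) = 28880*(-1/6720) = -361/84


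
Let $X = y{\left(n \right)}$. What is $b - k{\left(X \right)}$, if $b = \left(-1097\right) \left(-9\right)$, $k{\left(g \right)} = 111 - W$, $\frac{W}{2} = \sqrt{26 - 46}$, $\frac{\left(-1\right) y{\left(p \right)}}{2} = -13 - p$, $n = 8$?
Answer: $9762 + 4 i \sqrt{5} \approx 9762.0 + 8.9443 i$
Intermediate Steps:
$y{\left(p \right)} = 26 + 2 p$ ($y{\left(p \right)} = - 2 \left(-13 - p\right) = 26 + 2 p$)
$X = 42$ ($X = 26 + 2 \cdot 8 = 26 + 16 = 42$)
$W = 4 i \sqrt{5}$ ($W = 2 \sqrt{26 - 46} = 2 \sqrt{-20} = 2 \cdot 2 i \sqrt{5} = 4 i \sqrt{5} \approx 8.9443 i$)
$k{\left(g \right)} = 111 - 4 i \sqrt{5}$
$b = 9873$
$b - k{\left(X \right)} = 9873 - \left(111 - 4 i \sqrt{5}\right) = 9762 + 4 i \sqrt{5}$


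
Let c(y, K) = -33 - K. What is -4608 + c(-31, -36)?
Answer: -4605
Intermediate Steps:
-4608 + c(-31, -36) = -4608 + (-33 - 1*(-36)) = -4608 + (-33 + 36) = -4608 + 3 = -4605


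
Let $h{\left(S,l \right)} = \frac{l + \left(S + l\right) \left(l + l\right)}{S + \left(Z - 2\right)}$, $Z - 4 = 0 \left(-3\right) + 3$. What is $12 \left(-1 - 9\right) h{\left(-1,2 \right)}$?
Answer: $-180$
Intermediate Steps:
$Z = 7$ ($Z = 4 + \left(0 \left(-3\right) + 3\right) = 4 + \left(0 + 3\right) = 4 + 3 = 7$)
$h{\left(S,l \right)} = \frac{l + 2 l \left(S + l\right)}{5 + S}$ ($h{\left(S,l \right)} = \frac{l + \left(S + l\right) \left(l + l\right)}{S + \left(7 - 2\right)} = \frac{l + \left(S + l\right) 2 l}{S + \left(7 - 2\right)} = \frac{l + 2 l \left(S + l\right)}{S + 5} = \frac{l + 2 l \left(S + l\right)}{5 + S}$)
$12 \left(-1 - 9\right) h{\left(-1,2 \right)} = 12 \left(-1 - 9\right) \frac{2 \left(1 + 2 \left(-1\right) + 2 \cdot 2\right)}{5 - 1} = 12 \left(-10\right) \frac{2 \left(1 - 2 + 4\right)}{4} = - 120 \cdot 2 \cdot \frac{1}{4} \cdot 3 = \left(-120\right) \frac{3}{2} = -180$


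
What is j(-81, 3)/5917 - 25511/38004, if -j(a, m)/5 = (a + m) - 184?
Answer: -101163347/224869668 ≈ -0.44988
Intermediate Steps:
j(a, m) = 920 - 5*a - 5*m (j(a, m) = -5*((a + m) - 184) = -5*(-184 + a + m) = 920 - 5*a - 5*m)
j(-81, 3)/5917 - 25511/38004 = (920 - 5*(-81) - 5*3)/5917 - 25511/38004 = (920 + 405 - 15)*(1/5917) - 25511*1/38004 = 1310*(1/5917) - 25511/38004 = 1310/5917 - 25511/38004 = -101163347/224869668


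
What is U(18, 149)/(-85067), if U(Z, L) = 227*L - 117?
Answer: -33706/85067 ≈ -0.39623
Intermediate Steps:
U(Z, L) = -117 + 227*L
U(18, 149)/(-85067) = (-117 + 227*149)/(-85067) = (-117 + 33823)*(-1/85067) = 33706*(-1/85067) = -33706/85067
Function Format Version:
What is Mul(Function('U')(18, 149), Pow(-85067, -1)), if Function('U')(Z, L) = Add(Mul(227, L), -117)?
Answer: Rational(-33706, 85067) ≈ -0.39623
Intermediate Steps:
Function('U')(Z, L) = Add(-117, Mul(227, L))
Mul(Function('U')(18, 149), Pow(-85067, -1)) = Mul(Add(-117, Mul(227, 149)), Pow(-85067, -1)) = Mul(Add(-117, 33823), Rational(-1, 85067)) = Mul(33706, Rational(-1, 85067)) = Rational(-33706, 85067)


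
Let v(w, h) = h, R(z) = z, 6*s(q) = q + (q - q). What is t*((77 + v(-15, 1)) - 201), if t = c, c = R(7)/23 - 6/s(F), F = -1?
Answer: -102705/23 ≈ -4465.4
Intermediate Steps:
s(q) = q/6 (s(q) = (q + (q - q))/6 = (q + 0)/6 = q/6)
c = 835/23 (c = 7/23 - 6/((⅙)*(-1)) = 7*(1/23) - 6/(-⅙) = 7/23 - 6*(-6) = 7/23 + 36 = 835/23 ≈ 36.304)
t = 835/23 ≈ 36.304
t*((77 + v(-15, 1)) - 201) = 835*((77 + 1) - 201)/23 = 835*(78 - 201)/23 = (835/23)*(-123) = -102705/23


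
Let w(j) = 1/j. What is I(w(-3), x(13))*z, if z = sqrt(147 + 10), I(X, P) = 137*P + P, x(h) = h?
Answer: 1794*sqrt(157) ≈ 22479.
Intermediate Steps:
I(X, P) = 138*P
z = sqrt(157) ≈ 12.530
I(w(-3), x(13))*z = (138*13)*sqrt(157) = 1794*sqrt(157)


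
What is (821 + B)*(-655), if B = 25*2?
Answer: -570505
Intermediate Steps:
B = 50
(821 + B)*(-655) = (821 + 50)*(-655) = 871*(-655) = -570505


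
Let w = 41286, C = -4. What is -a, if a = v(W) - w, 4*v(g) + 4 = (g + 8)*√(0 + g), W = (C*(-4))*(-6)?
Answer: 41287 + 88*I*√6 ≈ 41287.0 + 215.56*I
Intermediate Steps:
W = -96 (W = -4*(-4)*(-6) = 16*(-6) = -96)
v(g) = -1 + √g*(8 + g)/4 (v(g) = -1 + ((g + 8)*√(0 + g))/4 = -1 + ((8 + g)*√g)/4 = -1 + (√g*(8 + g))/4 = -1 + √g*(8 + g)/4)
a = -41287 - 88*I*√6 (a = (-1 + 2*√(-96) + (-96)^(3/2)/4) - 1*41286 = (-1 + 2*(4*I*√6) + (-384*I*√6)/4) - 41286 = (-1 + 8*I*√6 - 96*I*√6) - 41286 = (-1 - 88*I*√6) - 41286 = -41287 - 88*I*√6 ≈ -41287.0 - 215.56*I)
-a = -(-41287 - 88*I*√6) = 41287 + 88*I*√6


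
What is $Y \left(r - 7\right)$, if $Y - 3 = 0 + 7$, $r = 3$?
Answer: $-40$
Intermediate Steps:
$Y = 10$ ($Y = 3 + \left(0 + 7\right) = 3 + 7 = 10$)
$Y \left(r - 7\right) = 10 \left(3 - 7\right) = 10 \left(-4\right) = -40$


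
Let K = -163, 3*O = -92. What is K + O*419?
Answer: -39037/3 ≈ -13012.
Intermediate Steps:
O = -92/3 (O = (1/3)*(-92) = -92/3 ≈ -30.667)
K + O*419 = -163 - 92/3*419 = -163 - 38548/3 = -39037/3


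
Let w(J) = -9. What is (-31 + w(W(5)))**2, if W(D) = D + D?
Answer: 1600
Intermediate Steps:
W(D) = 2*D
(-31 + w(W(5)))**2 = (-31 - 9)**2 = (-40)**2 = 1600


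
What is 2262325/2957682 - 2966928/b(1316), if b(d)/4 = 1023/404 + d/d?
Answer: -68176535022517/324662478 ≈ -2.0999e+5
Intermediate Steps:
b(d) = 1427/101 (b(d) = 4*(1023/404 + d/d) = 4*(1023*(1/404) + 1) = 4*(1023/404 + 1) = 4*(1427/404) = 1427/101)
2262325/2957682 - 2966928/b(1316) = 2262325/2957682 - 2966928/1427/101 = 2262325*(1/2957682) - 2966928*101/1427 = 174025/227514 - 299659728/1427 = -68176535022517/324662478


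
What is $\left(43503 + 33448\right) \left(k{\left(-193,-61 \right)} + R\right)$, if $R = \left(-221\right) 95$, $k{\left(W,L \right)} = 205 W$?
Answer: $-4660152560$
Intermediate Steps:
$R = -20995$
$\left(43503 + 33448\right) \left(k{\left(-193,-61 \right)} + R\right) = \left(43503 + 33448\right) \left(205 \left(-193\right) - 20995\right) = 76951 \left(-39565 - 20995\right) = 76951 \left(-60560\right) = -4660152560$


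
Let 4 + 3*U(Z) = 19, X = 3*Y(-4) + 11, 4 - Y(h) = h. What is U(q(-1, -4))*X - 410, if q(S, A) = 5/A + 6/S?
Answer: -235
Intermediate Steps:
Y(h) = 4 - h
X = 35 (X = 3*(4 - 1*(-4)) + 11 = 3*(4 + 4) + 11 = 3*8 + 11 = 24 + 11 = 35)
U(Z) = 5 (U(Z) = -4/3 + (⅓)*19 = -4/3 + 19/3 = 5)
U(q(-1, -4))*X - 410 = 5*35 - 410 = 175 - 410 = -235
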